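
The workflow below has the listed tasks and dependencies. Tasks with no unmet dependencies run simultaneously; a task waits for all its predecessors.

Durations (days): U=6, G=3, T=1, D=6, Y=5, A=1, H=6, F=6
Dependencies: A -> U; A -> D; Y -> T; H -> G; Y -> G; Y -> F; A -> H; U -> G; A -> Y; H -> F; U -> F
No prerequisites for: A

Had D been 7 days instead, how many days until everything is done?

The binding path is A→U→F = 1+6+6 = 13; finish at 13 days.
D is off the critical path — its longest chain is 7 days, giving 6 of slack.
The critical path is still A→U→F; finish is now 13 days.

13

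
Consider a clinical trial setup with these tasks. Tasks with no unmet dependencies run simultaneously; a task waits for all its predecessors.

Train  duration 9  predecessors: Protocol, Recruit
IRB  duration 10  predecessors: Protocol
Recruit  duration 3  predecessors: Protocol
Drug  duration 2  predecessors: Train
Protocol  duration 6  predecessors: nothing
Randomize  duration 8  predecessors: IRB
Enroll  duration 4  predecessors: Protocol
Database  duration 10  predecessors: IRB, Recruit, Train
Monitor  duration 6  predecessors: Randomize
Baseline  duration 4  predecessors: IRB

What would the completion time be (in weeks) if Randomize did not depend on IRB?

28

Original critical path: Protocol→IRB→Randomize→Monitor = 6+10+8+6 = 30 ⇒ 30 weeks.
Without IRB→Randomize, Randomize's earliest start moves from 16 to 0.
After: Protocol→Recruit→Train→Database = 6+3+9+10 = 28 → 28 weeks.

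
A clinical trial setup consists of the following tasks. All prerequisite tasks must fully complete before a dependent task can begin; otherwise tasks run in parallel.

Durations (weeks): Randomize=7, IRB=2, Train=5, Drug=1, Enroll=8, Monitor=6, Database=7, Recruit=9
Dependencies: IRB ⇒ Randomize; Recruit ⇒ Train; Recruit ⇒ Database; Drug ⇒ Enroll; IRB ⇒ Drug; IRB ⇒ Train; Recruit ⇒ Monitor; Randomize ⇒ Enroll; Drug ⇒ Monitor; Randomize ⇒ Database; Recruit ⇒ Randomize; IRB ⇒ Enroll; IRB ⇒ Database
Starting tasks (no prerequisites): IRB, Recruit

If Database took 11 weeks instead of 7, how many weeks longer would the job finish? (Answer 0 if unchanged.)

The binding path is Recruit→Randomize→Enroll = 9+7+8 = 24; finish at 24 weeks.
Database has 1 week of float (longest path through it is 23).
New critical path: Recruit→Randomize→Database = 9+7+11 = 27 ⇒ 27 weeks.
Change in finish: 27 − 24 = +3 weeks.

3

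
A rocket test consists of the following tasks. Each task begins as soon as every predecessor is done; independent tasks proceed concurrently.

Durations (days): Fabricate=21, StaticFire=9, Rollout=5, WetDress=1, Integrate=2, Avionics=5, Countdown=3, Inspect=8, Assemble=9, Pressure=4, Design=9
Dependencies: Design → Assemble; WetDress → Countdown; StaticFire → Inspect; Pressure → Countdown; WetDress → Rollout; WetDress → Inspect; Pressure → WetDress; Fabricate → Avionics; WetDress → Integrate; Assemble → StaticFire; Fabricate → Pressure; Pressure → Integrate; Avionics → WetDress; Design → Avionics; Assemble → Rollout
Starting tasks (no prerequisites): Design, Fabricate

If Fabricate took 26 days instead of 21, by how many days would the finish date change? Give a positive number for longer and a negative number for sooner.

5

Critical path before the change: Fabricate→Avionics→WetDress→Inspect = 21+5+1+8 = 35 giving 35 days.
Since Fabricate is critical, the +5 change carries straight to that chain (now 40 days).
That remains the longest chain; total 40 days.
Change in finish: 40 − 35 = +5 days.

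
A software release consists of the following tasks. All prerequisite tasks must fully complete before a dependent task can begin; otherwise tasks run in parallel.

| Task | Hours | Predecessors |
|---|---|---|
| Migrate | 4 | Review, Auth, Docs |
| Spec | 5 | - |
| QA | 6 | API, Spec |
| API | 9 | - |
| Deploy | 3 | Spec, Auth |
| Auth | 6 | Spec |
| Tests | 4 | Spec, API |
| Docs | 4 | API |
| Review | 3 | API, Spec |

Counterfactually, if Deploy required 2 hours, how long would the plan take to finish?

As given, the longest chain is API→Docs→Migrate = 9+4+4 = 17, so the finish is 17 hours.
The longest path through Deploy is only 14 hours, so Deploy has float 3.
The critical path is still API→Docs→Migrate; finish is now 17 hours.

17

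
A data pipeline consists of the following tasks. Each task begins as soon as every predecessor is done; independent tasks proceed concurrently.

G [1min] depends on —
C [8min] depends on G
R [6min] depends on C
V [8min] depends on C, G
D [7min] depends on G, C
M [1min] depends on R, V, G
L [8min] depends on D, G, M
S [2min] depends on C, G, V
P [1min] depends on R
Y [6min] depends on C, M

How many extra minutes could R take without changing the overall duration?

2

The longest chain is G→C→V→M→L = 1+8+8+1+8 = 26; overall finish 26 minutes.
The longest chain containing R totals 24 minutes.
So R can slip 17 − 15 = 2 minutes.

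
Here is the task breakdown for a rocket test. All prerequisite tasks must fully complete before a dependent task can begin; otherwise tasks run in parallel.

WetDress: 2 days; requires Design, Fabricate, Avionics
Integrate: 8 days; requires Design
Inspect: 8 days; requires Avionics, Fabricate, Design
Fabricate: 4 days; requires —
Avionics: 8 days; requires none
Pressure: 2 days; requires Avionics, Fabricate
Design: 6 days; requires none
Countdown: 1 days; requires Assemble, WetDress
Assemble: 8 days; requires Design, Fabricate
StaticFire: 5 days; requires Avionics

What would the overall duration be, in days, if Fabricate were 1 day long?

16

Baseline: Avionics→Inspect = 8+8 = 16 → 16 days.
The longest path through Fabricate is only 13 days, so Fabricate has float 3.
The critical path is still Avionics→Inspect; finish is now 16 days.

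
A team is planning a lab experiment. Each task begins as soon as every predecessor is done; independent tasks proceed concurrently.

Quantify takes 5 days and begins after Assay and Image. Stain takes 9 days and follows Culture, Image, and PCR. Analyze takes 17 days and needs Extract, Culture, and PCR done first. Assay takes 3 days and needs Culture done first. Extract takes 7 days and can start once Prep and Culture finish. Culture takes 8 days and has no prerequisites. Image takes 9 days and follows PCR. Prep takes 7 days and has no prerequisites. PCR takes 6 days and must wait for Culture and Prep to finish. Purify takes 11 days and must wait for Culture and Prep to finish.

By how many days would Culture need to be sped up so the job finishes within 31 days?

1

Current finish: 32 days; target: 31.
Culture is on every critical path, so each day cut from Culture cuts the finish by one (this holds down to a finish of 31).
Need 32 − 31 = 1 day off Culture → Culture becomes 7 days, finish becomes 31.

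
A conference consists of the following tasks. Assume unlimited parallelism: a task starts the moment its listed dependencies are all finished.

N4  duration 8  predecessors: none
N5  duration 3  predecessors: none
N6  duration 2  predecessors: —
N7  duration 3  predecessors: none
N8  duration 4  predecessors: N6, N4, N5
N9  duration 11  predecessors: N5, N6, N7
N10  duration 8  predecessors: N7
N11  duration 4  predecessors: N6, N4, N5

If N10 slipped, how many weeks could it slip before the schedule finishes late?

N5→N9 = 3+11 = 14 sets the makespan at 14 weeks.
Longest path through N10: 11 weeks (earliest finish 11, latest finish 14).
Slack of N10 = 6 − 3 = 3 weeks.

3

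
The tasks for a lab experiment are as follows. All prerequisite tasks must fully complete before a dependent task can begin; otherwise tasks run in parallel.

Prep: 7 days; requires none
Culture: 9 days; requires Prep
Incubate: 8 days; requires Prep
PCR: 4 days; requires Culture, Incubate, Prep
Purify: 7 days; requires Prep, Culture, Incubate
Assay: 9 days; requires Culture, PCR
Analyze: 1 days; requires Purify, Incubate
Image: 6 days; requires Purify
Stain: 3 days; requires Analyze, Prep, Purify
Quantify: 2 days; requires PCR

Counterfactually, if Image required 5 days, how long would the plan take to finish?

29

The binding path is Prep→Culture→Purify→Image = 7+9+7+6 = 29; finish at 29 days.
Since Image is critical, the -1 change carries straight to that chain (now 28 days).
New critical path: Prep→Culture→PCR→Assay = 7+9+4+9 = 29 ⇒ 29 days.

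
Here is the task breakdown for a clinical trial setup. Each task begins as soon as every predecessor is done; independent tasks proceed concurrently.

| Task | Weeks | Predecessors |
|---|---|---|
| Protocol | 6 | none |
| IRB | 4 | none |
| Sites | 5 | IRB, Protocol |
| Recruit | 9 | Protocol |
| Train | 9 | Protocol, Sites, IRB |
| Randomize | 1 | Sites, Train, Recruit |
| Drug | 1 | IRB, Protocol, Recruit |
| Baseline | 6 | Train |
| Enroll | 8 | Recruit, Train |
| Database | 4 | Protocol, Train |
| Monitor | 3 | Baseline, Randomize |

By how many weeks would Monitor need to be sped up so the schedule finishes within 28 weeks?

1

Current finish: 29 weeks; target: 28.
Monitor is on every critical path, so each week cut from Monitor cuts the finish by one (this holds down to a finish of 28).
Need 29 − 28 = 1 week off Monitor → Monitor becomes 2 weeks, finish becomes 28.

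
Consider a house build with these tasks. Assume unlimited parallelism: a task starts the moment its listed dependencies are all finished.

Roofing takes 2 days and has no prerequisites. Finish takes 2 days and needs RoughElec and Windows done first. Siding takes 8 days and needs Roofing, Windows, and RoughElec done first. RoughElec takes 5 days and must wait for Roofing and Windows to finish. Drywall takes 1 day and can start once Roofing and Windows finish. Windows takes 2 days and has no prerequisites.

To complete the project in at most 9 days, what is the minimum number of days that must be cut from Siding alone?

Current finish: 15 days; target: 9.
Siding is on every critical path, so each day cut from Siding cuts the finish by one (this holds down to a finish of 9).
Need 15 − 9 = 6 days off Siding → Siding becomes 2 days, finish becomes 9.

6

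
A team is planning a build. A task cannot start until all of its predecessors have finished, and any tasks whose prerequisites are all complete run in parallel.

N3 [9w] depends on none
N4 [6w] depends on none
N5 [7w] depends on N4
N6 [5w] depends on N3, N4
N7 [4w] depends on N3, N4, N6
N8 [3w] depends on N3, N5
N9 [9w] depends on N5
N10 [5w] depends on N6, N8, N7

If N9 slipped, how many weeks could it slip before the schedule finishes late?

1

The longest chain is N3→N6→N7→N10 = 9+5+4+5 = 23; overall finish 23 weeks.
N9 finishes as early as 22 and must finish by 23.
So N9 can slip 23 − 22 = 1 week.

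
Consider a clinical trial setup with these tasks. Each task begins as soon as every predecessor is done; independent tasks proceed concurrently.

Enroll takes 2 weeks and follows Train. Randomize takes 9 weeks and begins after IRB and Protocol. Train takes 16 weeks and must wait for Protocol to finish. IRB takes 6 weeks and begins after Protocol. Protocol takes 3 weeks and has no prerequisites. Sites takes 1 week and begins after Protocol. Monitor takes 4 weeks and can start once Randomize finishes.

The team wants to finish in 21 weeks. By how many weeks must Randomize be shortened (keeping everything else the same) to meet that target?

1

Current finish: 22 weeks; target: 21.
Randomize is on every critical path, so each week cut from Randomize cuts the finish by one (this holds down to a finish of 21).
Need 22 − 21 = 1 week off Randomize → Randomize becomes 8 weeks, finish becomes 21.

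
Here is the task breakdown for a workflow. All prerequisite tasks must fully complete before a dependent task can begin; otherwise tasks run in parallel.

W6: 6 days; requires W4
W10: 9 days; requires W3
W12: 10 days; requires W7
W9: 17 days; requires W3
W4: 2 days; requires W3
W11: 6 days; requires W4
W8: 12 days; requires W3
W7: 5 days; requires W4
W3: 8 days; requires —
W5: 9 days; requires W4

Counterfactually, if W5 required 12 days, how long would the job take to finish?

25

Baseline: W3→W4→W7→W12 = 8+2+5+10 = 25 → 25 days.
W5 has 6 days of float (longest path through it is 19).
No other chain overtakes it, so the finish is 25 days.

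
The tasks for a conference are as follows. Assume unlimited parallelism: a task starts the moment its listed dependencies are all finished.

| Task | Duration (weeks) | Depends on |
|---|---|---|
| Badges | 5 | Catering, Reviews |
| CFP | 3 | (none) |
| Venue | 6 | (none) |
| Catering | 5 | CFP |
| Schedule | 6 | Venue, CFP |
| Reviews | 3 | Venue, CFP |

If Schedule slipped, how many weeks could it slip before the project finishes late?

The longest chain is Venue→Reviews→Badges = 6+3+5 = 14; overall finish 14 weeks.
Schedule finishes as early as 12 and must finish by 14.
So Schedule can slip 14 − 12 = 2 weeks.

2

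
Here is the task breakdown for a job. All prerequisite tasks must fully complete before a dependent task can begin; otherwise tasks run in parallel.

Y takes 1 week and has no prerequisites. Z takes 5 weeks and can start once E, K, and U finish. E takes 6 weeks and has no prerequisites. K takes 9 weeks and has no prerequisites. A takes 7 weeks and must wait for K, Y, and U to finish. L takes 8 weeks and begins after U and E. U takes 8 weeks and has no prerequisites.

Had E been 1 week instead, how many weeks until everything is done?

16

Baseline: U→L = 8+8 = 16 → 16 weeks.
E has 2 weeks of float (longest path through it is 14).
No other chain overtakes it, so the finish is 16 weeks.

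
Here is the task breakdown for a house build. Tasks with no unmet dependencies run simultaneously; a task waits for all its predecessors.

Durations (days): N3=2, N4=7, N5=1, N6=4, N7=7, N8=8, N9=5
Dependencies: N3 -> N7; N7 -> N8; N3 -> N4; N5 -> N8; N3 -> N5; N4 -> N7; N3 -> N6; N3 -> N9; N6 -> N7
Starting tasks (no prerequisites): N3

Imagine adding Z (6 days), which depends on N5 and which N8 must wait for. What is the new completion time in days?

Originally the schedule takes 24 days.
With Z inserted, N8 now waits for max(N7, N5, Z).
New critical path: N3→N4→N7→N8 = 2+7+7+8 = 24 ⇒ 24 days.

24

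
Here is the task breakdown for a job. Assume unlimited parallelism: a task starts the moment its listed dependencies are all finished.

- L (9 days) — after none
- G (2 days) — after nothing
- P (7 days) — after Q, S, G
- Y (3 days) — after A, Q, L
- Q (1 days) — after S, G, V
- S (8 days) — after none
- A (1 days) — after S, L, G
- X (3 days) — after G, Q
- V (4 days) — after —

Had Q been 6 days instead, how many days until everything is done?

Actual critical path: S→Q→P = 8+1+7 = 16 ⇒ 16 days.
Q lies on that path, so at 6 days the path becomes 21 days.
No other chain overtakes it, so the finish is 21 days.

21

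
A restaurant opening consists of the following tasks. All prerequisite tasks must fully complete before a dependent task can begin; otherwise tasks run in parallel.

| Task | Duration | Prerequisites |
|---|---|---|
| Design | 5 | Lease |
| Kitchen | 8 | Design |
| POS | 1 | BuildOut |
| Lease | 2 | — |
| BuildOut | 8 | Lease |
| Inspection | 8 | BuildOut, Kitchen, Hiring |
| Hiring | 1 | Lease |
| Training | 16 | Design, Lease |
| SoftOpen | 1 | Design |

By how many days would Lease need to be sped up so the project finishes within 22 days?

Current finish: 23 days; target: 22.
Lease is on every critical path, so each day cut from Lease cuts the finish by one (this holds down to a finish of 22).
Need 23 − 22 = 1 day off Lease → Lease becomes 1 day, finish becomes 22.

1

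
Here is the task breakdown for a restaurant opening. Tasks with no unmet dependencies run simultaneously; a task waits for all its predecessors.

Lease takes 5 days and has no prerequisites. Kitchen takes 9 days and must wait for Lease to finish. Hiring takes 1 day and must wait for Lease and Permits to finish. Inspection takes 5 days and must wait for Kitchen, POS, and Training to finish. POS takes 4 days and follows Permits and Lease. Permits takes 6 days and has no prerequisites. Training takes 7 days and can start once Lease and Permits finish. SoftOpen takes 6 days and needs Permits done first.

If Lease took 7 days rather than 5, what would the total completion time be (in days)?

Baseline: Lease→Kitchen→Inspection = 5+9+5 = 19 → 19 days.
Lease lies on that path, so at 7 days the path becomes 21 days.
That remains the longest chain; total 21 days.

21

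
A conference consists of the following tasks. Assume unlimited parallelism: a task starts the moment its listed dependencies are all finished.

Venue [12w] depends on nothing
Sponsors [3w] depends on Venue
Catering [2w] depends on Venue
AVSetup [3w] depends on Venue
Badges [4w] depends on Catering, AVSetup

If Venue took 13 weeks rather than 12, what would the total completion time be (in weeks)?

Baseline: Venue→AVSetup→Badges = 12+3+4 = 19 → 19 weeks.
Since Venue is critical, the +1 change carries straight to that chain (now 20 weeks).
That remains the longest chain; total 20 weeks.

20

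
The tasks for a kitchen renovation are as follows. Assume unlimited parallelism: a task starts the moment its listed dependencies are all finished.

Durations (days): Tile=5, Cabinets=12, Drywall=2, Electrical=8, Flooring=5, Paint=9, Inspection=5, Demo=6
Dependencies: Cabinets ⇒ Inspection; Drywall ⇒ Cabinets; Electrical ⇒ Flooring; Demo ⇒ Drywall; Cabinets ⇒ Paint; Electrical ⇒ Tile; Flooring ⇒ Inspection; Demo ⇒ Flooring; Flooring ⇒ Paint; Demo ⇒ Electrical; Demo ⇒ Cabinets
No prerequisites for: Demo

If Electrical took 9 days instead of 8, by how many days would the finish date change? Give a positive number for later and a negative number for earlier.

As given, the longest chain is Demo→Drywall→Cabinets→Paint = 6+2+12+9 = 29, so the finish is 29 days.
Electrical is off the critical path — its longest chain is 28 days, giving 1 of slack.
The binding chain switches to Demo→Electrical→Flooring→Paint = 6+9+5+9 = 29; finish 29 days.
Change in finish: 29 − 29 = +0 days.

0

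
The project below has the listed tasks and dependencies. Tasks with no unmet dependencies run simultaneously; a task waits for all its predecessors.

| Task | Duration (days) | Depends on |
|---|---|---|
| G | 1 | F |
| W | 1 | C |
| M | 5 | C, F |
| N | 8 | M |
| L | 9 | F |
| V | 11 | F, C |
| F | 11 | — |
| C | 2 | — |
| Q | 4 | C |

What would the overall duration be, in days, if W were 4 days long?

Actual critical path: F→M→N = 11+5+8 = 24 ⇒ 24 days.
The longest path through W is only 3 days, so W has float 21.
That remains the longest chain; total 24 days.

24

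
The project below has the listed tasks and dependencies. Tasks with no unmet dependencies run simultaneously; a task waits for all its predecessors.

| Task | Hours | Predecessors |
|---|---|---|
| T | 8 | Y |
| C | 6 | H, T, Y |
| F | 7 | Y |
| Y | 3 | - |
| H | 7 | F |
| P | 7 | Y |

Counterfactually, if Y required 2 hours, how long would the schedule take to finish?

Actual critical path: Y→F→H→C = 3+7+7+6 = 23 ⇒ 23 hours.
Y is on the critical path; changing it to 2 makes that path 22 hours.
The critical path is still Y→F→H→C; finish is now 22 hours.

22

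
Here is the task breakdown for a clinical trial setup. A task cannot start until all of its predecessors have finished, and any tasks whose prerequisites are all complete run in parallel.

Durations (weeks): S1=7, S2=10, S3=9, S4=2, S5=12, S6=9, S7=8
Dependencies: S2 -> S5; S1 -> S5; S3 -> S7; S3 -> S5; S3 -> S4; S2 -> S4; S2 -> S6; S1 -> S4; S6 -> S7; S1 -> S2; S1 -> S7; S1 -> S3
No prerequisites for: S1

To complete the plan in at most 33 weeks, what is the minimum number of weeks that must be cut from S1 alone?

1

Current finish: 34 weeks; target: 33.
S1 is on every critical path, so each week cut from S1 cuts the finish by one (this holds down to a finish of 28).
Need 34 − 33 = 1 week off S1 → S1 becomes 6 weeks, finish becomes 33.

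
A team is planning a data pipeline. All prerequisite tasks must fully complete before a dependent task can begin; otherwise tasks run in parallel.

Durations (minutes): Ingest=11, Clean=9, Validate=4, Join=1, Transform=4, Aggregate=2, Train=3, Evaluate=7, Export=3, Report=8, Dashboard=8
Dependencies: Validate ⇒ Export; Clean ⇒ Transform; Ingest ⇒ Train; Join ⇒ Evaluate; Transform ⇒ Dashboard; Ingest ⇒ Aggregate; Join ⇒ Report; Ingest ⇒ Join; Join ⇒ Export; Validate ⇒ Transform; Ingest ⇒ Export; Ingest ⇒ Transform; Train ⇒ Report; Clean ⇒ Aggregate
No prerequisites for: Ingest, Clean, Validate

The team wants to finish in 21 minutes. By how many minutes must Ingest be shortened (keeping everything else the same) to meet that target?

Current finish: 23 minutes; target: 21.
Ingest is on every critical path, so each minute cut from Ingest cuts the finish by one (this holds down to a finish of 21).
Need 23 − 21 = 2 minutes off Ingest → Ingest becomes 9 minutes, finish becomes 21.

2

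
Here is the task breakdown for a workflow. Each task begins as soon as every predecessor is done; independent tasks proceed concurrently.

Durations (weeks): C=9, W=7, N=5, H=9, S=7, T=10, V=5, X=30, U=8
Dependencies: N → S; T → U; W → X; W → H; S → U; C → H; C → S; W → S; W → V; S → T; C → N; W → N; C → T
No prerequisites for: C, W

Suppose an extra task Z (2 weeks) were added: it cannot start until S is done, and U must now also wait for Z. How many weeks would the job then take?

39

Originally the job takes 39 weeks.
With Z inserted, U now waits for max(T, S, Z).
New critical path: C→N→S→T→U = 9+5+7+10+8 = 39 ⇒ 39 weeks.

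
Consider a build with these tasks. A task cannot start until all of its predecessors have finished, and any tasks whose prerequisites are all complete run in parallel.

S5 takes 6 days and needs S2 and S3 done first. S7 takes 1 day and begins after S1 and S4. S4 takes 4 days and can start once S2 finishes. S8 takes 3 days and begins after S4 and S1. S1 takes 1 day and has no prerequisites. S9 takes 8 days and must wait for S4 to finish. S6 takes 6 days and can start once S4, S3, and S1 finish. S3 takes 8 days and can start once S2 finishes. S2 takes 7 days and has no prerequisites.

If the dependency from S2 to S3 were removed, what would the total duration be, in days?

19

With the dependency in place, S2→S3→S5 = 7+8+6 = 21 sets the finish at 21 days.
Without S2→S3, S3's earliest start moves from 7 to 0.
After: S2→S4→S9 = 7+4+8 = 19 → 19 days.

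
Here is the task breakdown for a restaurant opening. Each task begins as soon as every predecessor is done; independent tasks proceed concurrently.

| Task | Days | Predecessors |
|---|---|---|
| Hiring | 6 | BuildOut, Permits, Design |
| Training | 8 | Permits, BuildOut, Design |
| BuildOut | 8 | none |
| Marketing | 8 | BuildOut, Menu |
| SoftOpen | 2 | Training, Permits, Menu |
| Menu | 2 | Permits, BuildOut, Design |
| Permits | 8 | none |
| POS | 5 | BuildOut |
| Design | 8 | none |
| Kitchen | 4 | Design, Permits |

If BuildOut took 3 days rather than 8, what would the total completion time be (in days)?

The binding path is BuildOut→Menu→Marketing = 8+2+8 = 18; finish at 18 days.
Since BuildOut is critical, the -5 change carries straight to that chain (now 13 days).
Now Permits→Menu→Marketing = 8+2+8 = 18 is longest, so the finish becomes 18 days.

18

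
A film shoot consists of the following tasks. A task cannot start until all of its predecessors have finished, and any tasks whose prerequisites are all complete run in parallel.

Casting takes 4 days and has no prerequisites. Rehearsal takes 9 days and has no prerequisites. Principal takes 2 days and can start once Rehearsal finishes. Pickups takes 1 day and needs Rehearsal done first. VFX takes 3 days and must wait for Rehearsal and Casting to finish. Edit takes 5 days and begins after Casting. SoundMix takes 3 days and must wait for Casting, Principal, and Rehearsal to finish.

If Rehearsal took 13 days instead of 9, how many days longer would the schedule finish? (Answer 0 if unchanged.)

The binding path is Rehearsal→Principal→SoundMix = 9+2+3 = 14; finish at 14 days.
Rehearsal is on the critical path; changing it to 13 makes that path 18 days.
The critical path is still Rehearsal→Principal→SoundMix; finish is now 18 days.
Change in finish: 18 − 14 = +4 days.

4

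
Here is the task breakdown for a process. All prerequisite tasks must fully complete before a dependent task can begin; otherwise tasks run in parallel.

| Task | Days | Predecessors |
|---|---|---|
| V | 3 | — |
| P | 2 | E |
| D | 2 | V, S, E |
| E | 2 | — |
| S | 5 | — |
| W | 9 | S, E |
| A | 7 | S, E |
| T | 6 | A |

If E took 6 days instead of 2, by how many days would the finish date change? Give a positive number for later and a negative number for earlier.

1

Critical path before the change: S→A→T = 5+7+6 = 18 giving 18 days.
The longest path through E is only 15 days, so E has float 3.
New critical path: E→A→T = 6+7+6 = 19 ⇒ 19 days.
Change in finish: 19 − 18 = +1 days.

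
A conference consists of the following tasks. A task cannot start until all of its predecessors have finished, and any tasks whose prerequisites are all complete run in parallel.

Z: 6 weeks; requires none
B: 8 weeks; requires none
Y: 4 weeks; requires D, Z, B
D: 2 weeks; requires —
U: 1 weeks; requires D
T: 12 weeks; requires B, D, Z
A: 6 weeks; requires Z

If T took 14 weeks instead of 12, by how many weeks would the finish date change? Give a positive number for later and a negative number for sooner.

As given, the longest chain is B→T = 8+12 = 20, so the finish is 20 weeks.
T lies on that path, so at 14 weeks the path becomes 22 weeks.
That remains the longest chain; total 22 weeks.
Change in finish: 22 − 20 = +2 weeks.

2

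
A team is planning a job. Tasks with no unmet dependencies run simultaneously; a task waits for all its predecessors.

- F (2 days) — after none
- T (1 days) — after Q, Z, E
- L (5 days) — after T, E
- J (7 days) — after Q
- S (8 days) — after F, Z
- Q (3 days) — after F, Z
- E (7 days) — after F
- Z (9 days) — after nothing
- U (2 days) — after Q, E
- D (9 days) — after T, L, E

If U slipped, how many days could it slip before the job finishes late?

13

Critical path: Z→Q→T→L→D = 9+3+1+5+9 = 27, so the finish is 27 days.
The longest chain containing U totals 14 days.
Slack of U = 25 − 12 = 13 days.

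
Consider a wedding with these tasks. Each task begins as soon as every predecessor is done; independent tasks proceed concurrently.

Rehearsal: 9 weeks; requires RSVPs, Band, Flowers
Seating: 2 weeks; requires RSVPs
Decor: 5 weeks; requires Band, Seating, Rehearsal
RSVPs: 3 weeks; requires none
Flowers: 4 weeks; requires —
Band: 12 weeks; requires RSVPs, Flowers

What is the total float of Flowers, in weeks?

The longest chain is Flowers→Band→Rehearsal→Decor = 4+12+9+5 = 30; overall finish 30 weeks.
Longest path through Flowers: 30 weeks (earliest finish 4, latest finish 4).
Float = 30 − 30 = 0.

0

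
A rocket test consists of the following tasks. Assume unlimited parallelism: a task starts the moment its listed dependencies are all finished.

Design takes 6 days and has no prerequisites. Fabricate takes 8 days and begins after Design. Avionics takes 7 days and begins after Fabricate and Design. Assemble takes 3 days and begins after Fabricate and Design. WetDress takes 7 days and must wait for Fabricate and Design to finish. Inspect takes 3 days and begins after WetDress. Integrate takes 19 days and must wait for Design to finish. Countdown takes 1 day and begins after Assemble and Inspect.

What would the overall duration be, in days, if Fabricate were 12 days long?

29

Critical path before the change: Design→Fabricate→WetDress→Inspect→Countdown = 6+8+7+3+1 = 25 giving 25 days.
Fabricate is on the critical path; changing it to 12 makes that path 29 days.
No other chain overtakes it, so the finish is 29 days.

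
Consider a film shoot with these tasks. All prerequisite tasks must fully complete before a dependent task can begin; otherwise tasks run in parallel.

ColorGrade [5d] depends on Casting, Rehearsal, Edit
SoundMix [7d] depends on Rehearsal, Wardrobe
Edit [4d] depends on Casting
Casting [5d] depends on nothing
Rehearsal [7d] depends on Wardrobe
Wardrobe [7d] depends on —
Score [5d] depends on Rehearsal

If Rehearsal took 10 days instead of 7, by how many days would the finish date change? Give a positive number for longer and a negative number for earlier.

Baseline: Wardrobe→Rehearsal→SoundMix = 7+7+7 = 21 → 21 days.
Rehearsal is on the critical path; changing it to 10 makes that path 24 days.
No other chain overtakes it, so the finish is 24 days.
Change in finish: 24 − 21 = +3 days.

3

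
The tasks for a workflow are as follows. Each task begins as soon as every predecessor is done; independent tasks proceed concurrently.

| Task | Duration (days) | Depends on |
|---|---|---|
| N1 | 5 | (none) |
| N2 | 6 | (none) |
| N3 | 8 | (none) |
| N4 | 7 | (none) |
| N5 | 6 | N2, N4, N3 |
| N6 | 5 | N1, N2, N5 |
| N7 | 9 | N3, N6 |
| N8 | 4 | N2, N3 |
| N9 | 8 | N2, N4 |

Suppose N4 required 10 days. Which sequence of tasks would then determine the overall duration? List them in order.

Baseline: N3→N5→N6→N7 = 8+6+5+9 = 28 → 28 days.
N4 has 1 day of float (longest path through it is 27).
Now N4→N5→N6→N7 = 10+6+5+9 = 30 is longest, so the finish becomes 30 days.

N4, N5, N6, N7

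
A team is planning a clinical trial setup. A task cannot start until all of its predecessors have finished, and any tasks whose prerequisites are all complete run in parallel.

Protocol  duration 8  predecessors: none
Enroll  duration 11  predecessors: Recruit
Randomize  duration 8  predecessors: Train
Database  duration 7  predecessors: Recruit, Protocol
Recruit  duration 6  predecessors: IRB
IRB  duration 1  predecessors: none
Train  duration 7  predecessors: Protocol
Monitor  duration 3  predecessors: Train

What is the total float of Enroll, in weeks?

5

The longest chain is Protocol→Train→Randomize = 8+7+8 = 23; overall finish 23 weeks.
The longest chain containing Enroll totals 18 weeks.
Float = 23 − 18 = 5.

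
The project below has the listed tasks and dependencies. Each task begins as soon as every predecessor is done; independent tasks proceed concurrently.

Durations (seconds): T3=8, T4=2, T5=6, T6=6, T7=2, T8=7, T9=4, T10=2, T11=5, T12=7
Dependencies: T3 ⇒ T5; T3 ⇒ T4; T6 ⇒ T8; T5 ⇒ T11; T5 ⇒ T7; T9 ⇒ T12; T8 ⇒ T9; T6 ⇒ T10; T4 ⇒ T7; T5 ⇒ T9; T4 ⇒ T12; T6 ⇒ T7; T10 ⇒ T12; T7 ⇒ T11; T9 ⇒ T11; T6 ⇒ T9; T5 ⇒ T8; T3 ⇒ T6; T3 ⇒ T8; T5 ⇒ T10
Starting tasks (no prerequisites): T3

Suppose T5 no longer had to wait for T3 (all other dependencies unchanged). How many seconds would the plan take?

Before: longest chain T3→T5→T8→T9→T12 = 8+6+7+4+7 = 32, finish 32.
Without T3→T5, T5's earliest start moves from 8 to 0.
New critical path: T3→T6→T8→T9→T12 = 8+6+7+4+7 = 32 ⇒ 32 seconds.

32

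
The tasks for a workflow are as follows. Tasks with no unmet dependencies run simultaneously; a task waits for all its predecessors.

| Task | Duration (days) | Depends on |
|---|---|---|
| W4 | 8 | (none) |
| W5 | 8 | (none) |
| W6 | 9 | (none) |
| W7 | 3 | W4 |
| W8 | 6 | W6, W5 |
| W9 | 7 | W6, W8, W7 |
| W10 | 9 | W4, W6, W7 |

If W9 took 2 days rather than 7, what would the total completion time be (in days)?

20

Actual critical path: W6→W8→W9 = 9+6+7 = 22 ⇒ 22 days.
W9 lies on that path, so at 2 days the path becomes 17 days.
New critical path: W4→W7→W10 = 8+3+9 = 20 ⇒ 20 days.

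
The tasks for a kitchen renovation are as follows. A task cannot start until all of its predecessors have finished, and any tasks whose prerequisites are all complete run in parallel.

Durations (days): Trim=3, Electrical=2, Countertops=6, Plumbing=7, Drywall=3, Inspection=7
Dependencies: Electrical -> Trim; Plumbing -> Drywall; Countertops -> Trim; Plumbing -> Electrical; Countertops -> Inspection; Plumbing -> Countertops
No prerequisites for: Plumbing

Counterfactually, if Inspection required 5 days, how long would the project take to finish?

The binding path is Plumbing→Countertops→Inspection = 7+6+7 = 20; finish at 20 days.
Inspection lies on that path, so at 5 days the path becomes 18 days.
The critical path is still Plumbing→Countertops→Inspection; finish is now 18 days.

18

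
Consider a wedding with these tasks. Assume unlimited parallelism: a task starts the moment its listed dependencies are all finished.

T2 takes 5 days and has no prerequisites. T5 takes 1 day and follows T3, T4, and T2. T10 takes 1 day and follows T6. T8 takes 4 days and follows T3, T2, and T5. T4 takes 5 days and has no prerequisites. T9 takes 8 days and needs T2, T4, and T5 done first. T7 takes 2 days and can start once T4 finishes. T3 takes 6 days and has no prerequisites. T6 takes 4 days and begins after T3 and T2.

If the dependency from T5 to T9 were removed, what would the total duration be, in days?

Before: longest chain T3→T5→T9 = 6+1+8 = 15, finish 15.
Without T5→T9, T9's earliest start moves from 7 to 5.
After: T2→T9 = 5+8 = 13 → 13 days.

13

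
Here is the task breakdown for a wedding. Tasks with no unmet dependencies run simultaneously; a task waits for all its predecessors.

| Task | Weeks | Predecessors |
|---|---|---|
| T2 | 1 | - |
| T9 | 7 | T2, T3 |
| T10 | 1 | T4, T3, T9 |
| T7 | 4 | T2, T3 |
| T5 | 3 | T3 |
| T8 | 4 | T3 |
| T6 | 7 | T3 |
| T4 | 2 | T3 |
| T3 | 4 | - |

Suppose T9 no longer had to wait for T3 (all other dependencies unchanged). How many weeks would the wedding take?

11

Before: longest chain T3→T9→T10 = 4+7+1 = 12, finish 12.
Without T3→T9, T9's earliest start moves from 4 to 1.
New critical path: T3→T6 = 4+7 = 11 ⇒ 11 weeks.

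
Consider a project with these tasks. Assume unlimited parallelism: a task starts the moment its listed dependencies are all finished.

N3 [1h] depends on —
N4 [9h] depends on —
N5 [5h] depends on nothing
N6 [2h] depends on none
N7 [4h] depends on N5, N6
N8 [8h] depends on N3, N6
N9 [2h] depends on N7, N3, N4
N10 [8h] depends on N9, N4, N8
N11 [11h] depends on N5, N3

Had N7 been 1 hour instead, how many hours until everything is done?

As given, the longest chain is N5→N7→N9→N10 = 5+4+2+8 = 19, so the finish is 19 hours.
N7 lies on that path, so at 1 hour the path becomes 16 hours.
Now N4→N9→N10 = 9+2+8 = 19 is longest, so the finish becomes 19 hours.

19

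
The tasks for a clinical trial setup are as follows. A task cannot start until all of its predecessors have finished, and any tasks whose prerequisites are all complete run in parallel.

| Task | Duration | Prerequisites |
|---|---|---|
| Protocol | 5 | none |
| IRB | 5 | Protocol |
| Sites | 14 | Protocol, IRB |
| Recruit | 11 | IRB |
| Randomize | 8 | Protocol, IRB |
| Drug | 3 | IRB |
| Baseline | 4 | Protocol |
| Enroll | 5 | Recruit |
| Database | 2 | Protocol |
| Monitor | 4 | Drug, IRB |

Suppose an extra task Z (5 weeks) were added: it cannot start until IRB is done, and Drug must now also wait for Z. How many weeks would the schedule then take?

Originally the schedule takes 26 weeks.
With Z inserted, Drug now waits for max(IRB, Z).
New critical path: Protocol→IRB→Recruit→Enroll = 5+5+11+5 = 26 ⇒ 26 weeks.

26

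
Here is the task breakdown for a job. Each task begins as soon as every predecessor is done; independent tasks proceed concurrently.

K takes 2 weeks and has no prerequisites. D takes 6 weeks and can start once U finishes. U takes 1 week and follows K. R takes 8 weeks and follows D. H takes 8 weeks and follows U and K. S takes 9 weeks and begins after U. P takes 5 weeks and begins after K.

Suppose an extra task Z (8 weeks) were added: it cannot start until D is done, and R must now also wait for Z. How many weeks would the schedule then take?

25

Originally the schedule takes 17 weeks.
With Z inserted, R now waits for max(D, Z).
New critical path: K→U→D→Z→R = 2+1+6+8+8 = 25 ⇒ 25 weeks.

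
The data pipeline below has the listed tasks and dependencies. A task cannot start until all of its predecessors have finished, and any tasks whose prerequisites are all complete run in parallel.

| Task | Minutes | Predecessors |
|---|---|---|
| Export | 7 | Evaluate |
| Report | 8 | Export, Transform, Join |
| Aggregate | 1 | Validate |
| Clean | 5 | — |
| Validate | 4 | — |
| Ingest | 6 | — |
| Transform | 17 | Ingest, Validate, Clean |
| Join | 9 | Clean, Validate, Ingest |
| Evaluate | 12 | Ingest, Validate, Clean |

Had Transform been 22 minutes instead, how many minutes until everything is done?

36

Baseline: Ingest→Evaluate→Export→Report = 6+12+7+8 = 33 → 33 minutes.
Transform has 2 minutes of float (longest path through it is 31).
Now Ingest→Transform→Report = 6+22+8 = 36 is longest, so the finish becomes 36 minutes.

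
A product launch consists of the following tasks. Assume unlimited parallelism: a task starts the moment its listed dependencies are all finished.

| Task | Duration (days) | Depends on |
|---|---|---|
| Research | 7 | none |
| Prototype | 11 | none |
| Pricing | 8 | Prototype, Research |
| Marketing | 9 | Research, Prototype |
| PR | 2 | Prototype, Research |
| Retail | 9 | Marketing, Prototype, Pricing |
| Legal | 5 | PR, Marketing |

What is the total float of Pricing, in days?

Critical path: Prototype→Marketing→Retail = 11+9+9 = 29, so the finish is 29 days.
The longest chain containing Pricing totals 28 days.
Float = 29 − 28 = 1.

1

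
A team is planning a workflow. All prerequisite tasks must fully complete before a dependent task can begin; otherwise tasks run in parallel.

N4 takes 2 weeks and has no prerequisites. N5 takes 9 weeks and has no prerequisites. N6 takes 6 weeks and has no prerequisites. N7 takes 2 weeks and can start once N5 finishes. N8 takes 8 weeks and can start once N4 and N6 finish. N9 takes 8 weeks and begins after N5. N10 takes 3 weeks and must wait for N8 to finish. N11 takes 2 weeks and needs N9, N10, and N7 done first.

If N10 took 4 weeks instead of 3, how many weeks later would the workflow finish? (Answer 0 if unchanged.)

As given, the longest chain is N6→N8→N10→N11 = 6+8+3+2 = 19, so the finish is 19 weeks.
N10 lies on that path, so at 4 weeks the path becomes 20 weeks.
No other chain overtakes it, so the finish is 20 weeks.
Change in finish: 20 − 19 = +1 weeks.

1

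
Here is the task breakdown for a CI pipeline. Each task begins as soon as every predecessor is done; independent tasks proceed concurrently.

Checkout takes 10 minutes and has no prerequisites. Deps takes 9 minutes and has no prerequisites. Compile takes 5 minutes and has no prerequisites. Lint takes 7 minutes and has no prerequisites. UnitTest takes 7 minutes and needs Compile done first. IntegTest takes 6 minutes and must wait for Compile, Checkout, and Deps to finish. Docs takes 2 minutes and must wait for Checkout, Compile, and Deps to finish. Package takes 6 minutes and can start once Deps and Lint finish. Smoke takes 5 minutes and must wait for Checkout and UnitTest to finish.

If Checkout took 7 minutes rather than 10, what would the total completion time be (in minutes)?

17

Actual critical path: Compile→UnitTest→Smoke = 5+7+5 = 17 ⇒ 17 minutes.
Checkout is off the critical path — its longest chain is 16 minutes, giving 1 of slack.
No other chain overtakes it, so the finish is 17 minutes.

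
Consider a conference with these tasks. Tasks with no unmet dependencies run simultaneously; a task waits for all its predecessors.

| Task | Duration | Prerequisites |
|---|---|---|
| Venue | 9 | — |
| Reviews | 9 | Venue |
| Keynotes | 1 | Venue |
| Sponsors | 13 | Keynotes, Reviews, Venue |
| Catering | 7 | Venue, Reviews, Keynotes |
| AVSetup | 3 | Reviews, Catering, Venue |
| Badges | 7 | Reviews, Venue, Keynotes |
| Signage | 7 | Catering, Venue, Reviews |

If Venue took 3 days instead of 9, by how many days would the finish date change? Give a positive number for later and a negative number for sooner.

Baseline: Venue→Reviews→Catering→Signage = 9+9+7+7 = 32 → 32 days.
Venue is on the critical path; changing it to 3 makes that path 26 days.
That remains the longest chain; total 26 days.
Change in finish: 26 − 32 = -6 days.

-6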